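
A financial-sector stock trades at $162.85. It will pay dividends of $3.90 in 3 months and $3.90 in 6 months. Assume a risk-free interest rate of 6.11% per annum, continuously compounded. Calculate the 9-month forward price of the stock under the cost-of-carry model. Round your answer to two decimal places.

PV(dividends) I = 3.90·e^(−0.0611·3/12) + 3.90·e^(−0.0611·6/12)
I = 3.8409 + 3.7827 = 7.6236
F = (S − I)·e^(rT) = (162.85 − 7.6236) · e^(0.0611·9/12)
= 155.2264 · e^0.045825 = 155.2264 × 1.046891 = $162.51

$162.51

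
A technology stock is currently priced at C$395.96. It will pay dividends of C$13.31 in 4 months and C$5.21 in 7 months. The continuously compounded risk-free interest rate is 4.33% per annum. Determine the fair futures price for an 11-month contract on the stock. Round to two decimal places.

C$393.06

PV(dividends) I = 13.31·e^(−0.0433·4/12) + 5.21·e^(−0.0433·7/12)
I = 13.1193 + 5.0801 = 18.1994
F = (S − I)·e^(rT) = (395.96 − 18.1994) · e^(0.0433·11/12)
= 377.7606 · e^0.039692 = 377.7606 × 1.040490 = C$393.06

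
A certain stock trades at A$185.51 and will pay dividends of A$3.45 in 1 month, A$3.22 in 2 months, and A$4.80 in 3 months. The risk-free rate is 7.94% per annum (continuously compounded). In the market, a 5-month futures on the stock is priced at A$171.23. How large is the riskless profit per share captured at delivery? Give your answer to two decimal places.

A$8.83 per share

PV(dividends) I = 3.45·e^(−0.0794·1/12) + 3.22·e^(−0.0794·2/12) + 4.80·e^(−0.0794·3/12) = 11.3106
Fair futures F* = (S − I)·e^(rT) = (185.51 − 11.3106)·e^0.033083 = 174.1994 × 1.033636 = 180.0588
Market A$171.23 < fair 180.0588: forward underpriced → reverse cash-and-carry (short the stock, invest proceeds at r, pay the dividends, go long the forward).
Profit at T = |F_mkt − F*| = |171.23 − 180.0588| = A$8.83 per share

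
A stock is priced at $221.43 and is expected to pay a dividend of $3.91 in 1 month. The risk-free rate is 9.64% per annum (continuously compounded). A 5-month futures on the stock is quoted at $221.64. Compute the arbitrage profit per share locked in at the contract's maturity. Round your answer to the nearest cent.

PV(dividends) I = 3.91·e^(−0.0964·1/12) = 3.8787
Fair futures F* = (S − I)·e^(rT) = (221.43 − 3.8787)·e^0.040167 = 217.5513 × 1.040985 = 226.4676
Market $221.64 < fair 226.4676: forward underpriced → reverse cash-and-carry (short the stock, invest proceeds at r, pay the dividends, go long the forward).
Profit at T = |F_mkt − F*| = |221.64 − 226.4676| = $4.83 per share

$4.83 per share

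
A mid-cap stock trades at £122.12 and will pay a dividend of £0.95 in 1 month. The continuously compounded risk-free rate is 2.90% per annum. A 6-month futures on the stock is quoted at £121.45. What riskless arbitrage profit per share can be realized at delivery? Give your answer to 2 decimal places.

£1.49 per share

PV(dividends) I = 0.95·e^(−0.0290·1/12) = 0.9477
Fair futures F* = (S − I)·e^(rT) = (122.12 − 0.9477)·e^0.014500 = 121.1723 × 1.014606 = 122.9421
Market £121.45 < fair 122.9421: forward underpriced → reverse cash-and-carry (short the stock, invest proceeds at r, pay the dividends, go long the forward).
Profit at T = |F_mkt − F*| = |121.45 − 122.9421| = £1.49 per share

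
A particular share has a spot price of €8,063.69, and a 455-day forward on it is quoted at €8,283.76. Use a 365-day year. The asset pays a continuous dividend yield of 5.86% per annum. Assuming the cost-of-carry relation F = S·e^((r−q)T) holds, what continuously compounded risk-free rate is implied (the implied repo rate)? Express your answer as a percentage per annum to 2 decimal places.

From F = S·e^((r−q)T): (r − q) = ln(F/S)/T
ln(8283.76/8063.69) = ln(1.027291) = 0.026925
(r − q) = 0.026925 / (455/365) = 0.021599
r = ln(F/S)/T + q = 0.021599 + 0.0586 = 0.080199
r = 8.02%

8.02%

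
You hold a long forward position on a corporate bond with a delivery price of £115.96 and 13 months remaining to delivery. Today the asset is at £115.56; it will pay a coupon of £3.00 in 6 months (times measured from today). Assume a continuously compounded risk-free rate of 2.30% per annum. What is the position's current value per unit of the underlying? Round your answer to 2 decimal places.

-£0.51

PV(remaining coupons) I = 3.00·e^(−0.0230·6/12) = 2.9657
Current forward F = (S − I)·e^(rT) = (115.56 − 2.9657)·e^(0.0230·13/12) = 112.5943 × 1.025230 = 115.4351
Value (long) = (F − K)·e^(−rT) = (115.4351 − 115.96) × 0.975391 = -0.5120
Value = -£0.51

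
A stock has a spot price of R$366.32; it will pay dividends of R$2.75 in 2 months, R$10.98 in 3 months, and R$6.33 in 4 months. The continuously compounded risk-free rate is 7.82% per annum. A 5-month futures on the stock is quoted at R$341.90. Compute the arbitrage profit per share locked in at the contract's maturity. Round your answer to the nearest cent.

R$16.25 per share

PV(dividends) I = 2.75·e^(−0.0782·2/12) + 10.98·e^(−0.0782·3/12) + 6.33·e^(−0.0782·4/12) = 19.6489
Fair futures F* = (S − I)·e^(rT) = (366.32 − 19.6489)·e^0.032583 = 346.6711 × 1.033120 = 358.1528
Market R$341.90 < fair 358.1528: forward underpriced → reverse cash-and-carry (short the stock, invest proceeds at r, pay the dividends, go long the forward).
Profit at T = |F_mkt − F*| = |341.90 − 358.1528| = R$16.25 per share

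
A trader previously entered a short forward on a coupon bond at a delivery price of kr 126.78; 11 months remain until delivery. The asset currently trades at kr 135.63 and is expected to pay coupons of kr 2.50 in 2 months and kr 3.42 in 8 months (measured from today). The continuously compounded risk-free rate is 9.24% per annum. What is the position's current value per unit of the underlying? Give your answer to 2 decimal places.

PV(remaining coupons) I = 2.50·e^(−0.0924·2/12) + 3.42·e^(−0.0924·8/12) = 5.6775
Current forward F = (S − I)·e^(rT) = (135.63 − 5.6775)·e^(0.0924·11/12) = 129.9525 × 1.088391 = 141.4391
Value (long) = (F − K)·e^(−rT) = (141.4391 − 126.78) × 0.918788 = 13.4686
Short position value = −(long value) = -kr 13.47

-kr 13.47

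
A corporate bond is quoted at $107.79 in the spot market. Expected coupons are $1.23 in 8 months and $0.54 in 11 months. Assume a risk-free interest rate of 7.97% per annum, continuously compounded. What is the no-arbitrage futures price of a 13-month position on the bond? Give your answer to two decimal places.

$115.69

PV(coupons) I = 1.23·e^(−0.0797·8/12) + 0.54·e^(−0.0797·11/12)
I = 1.1664 + 0.5020 = 1.6684
F = (S − I)·e^(rT) = (107.79 − 1.6684) · e^(0.0797·13/12)
= 106.1216 · e^0.086342 = 106.1216 × 1.090179 = $115.69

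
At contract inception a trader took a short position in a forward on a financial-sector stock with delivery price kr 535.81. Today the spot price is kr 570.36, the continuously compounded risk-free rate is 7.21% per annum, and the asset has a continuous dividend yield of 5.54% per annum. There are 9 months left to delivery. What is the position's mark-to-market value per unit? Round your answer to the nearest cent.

-kr 39.54

Current fair forward for the remaining 9 months: F = S·e^((r − q)·T), (r − q) = 0.0721 − 0.0554 = 0.0167
F = 570.36 · e^(0.0167 × 9/12) = 570.36 × 1.012604 = 577.5488
Value of long forward = (F − K)·e^(−rT) = (577.5488 − 535.81) · e^(−0.0721·9/12)
= 41.7388 × 0.947361 = 39.54
Short position value = −(long value) = -kr 39.54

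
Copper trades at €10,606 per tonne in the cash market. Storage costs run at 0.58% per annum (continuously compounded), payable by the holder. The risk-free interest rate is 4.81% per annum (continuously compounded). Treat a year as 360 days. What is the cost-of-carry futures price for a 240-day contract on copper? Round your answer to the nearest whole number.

€10,994 per tonne

Net carry = r + u − y = 0.0481 + 0.0058 − 0.0000 = 0.0539
F = S·e^((r+u−y)T) = 10606 · e^(0.0539 × 240/360) = 10606 · e^0.035933
= 10606 × 1.036586 = €10,994 per tonne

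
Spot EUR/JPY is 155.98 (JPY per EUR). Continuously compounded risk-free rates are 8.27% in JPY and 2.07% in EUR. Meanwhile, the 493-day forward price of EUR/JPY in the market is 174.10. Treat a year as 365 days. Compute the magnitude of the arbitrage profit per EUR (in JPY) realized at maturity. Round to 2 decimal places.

Fair forward: F* = S·e^(carry·T), with carry = (r_JPY − r_EUR) = 0.0827 − 0.0207 = 0.0620
F* = 155.98 · e^(0.0620 × 493/365) = 155.98 · e^0.083742 = 155.98 × 1.087348 = 169.6045
Market 174.10 > fair 169.6045: forward overpriced → cash-and-carry (buy spot, short the forward).
At maturity, profit = |F_mkt − F*| = |174.10 − 169.6045| = 4.50 per EUR (in JPY)

4.50 per EUR (in JPY)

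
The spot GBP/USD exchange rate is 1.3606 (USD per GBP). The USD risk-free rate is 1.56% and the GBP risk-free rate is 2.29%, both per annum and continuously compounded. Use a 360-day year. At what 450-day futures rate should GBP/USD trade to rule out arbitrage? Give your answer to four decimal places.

F = S·e^((r_USD − r_GBP)T) = 1.3606 · e^((0.0156 − 0.0229) × 450/360)
= 1.3606 · e^-0.009125 = 1.3606 × 0.990917
F = 1.3482 USD per GBP

1.3482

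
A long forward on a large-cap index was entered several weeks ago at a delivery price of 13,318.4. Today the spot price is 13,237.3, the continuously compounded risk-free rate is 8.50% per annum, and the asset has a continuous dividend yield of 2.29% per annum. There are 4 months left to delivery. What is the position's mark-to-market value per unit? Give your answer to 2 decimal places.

Current fair forward for the remaining 4 months: F = S·e^((r − q)·T), (r − q) = 0.0850 − 0.0229 = 0.0621
F = 13237.3 · e^(0.0621 × 4/12) = 13237.3 × 1.02091573 = 13514.1678
Value of long forward = (F − K)·e^(−rT) = (13514.1678 − 13318.4) · e^(−0.0850·4/12)
= 195.7678 × 0.97206429 = 190.30

190.30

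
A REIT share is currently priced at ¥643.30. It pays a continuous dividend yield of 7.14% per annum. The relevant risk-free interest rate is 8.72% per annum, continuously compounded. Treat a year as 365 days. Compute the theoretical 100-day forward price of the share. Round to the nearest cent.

¥646.09

F = S·e^((r − q)T) = 643.30 · e^((0.0872 − 0.0714) × 100/365)
= 643.30 · e^0.004329 = 643.30 × 1.004338
F = ¥646.09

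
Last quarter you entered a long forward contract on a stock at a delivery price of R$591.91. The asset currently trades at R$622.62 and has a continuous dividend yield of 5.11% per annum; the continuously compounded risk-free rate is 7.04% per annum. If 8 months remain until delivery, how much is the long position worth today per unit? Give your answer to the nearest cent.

R$37.00

Current fair forward for the remaining 8 months: F = S·e^((r − q)·T), (r − q) = 0.0704 − 0.0511 = 0.0193
F = 622.62 · e^(0.0193 × 8/12) = 622.62 × 1.012950 = 630.6829
Value of long forward = (F − K)·e^(−rT) = (630.6829 − 591.91) · e^(−0.0704·8/12)
= 38.7729 × 0.954151 = 37.00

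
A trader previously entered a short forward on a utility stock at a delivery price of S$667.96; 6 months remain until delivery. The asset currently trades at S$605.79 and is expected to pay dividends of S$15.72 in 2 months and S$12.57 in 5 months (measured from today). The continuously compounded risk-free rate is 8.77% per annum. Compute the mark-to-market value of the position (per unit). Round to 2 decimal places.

PV(remaining dividends) I = 15.72·e^(−0.0877·2/12) + 12.57·e^(−0.0877·5/12) = 27.6109
Current forward F = (S − I)·e^(rT) = (605.79 − 27.6109)·e^(0.0877·6/12) = 578.1791 × 1.044826 = 604.0966
Value (long) = (F − K)·e^(−rT) = (604.0966 − 667.96) × 0.957098 = -61.1235
Short position value = −(long value) = S$61.12

S$61.12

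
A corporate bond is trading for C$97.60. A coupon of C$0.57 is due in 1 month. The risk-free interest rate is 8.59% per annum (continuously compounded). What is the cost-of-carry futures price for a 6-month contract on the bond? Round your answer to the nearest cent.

C$101.29

PV(coupons) I = 0.57·e^(−0.0859·1/12)
I = 0.5659
F = (S − I)·e^(rT) = (97.60 − 0.5659) · e^(0.0859·6/12)
= 97.0341 · e^0.042950 = 97.0341 × 1.043886 = C$101.29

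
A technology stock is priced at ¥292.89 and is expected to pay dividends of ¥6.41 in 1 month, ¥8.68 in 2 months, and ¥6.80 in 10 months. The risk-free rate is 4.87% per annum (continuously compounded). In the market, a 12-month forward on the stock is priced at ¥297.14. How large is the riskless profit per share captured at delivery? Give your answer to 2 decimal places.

¥12.23 per share

PV(dividends) I = 6.41·e^(−0.0487·1/12) + 8.68·e^(−0.0487·2/12) + 6.80·e^(−0.0487·10/12) = 21.5234
Fair forward F* = (S − I)·e^(rT) = (292.89 − 21.5234)·e^0.048700 = 271.3666 × 1.049905 = 284.9092
Market ¥297.14 > fair 284.9092: forward overpriced → cash-and-carry (borrow at r, buy the stock and collect the dividends, short the forward).
Profit at T = |F_mkt − F*| = |297.14 − 284.9092| = ¥12.23 per share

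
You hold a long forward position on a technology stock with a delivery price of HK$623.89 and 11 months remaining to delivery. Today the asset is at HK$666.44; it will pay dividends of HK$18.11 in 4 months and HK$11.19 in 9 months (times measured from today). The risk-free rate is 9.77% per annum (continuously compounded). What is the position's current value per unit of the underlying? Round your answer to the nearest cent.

HK$68.07

PV(remaining dividends) I = 18.11·e^(−0.0977·4/12) + 11.19·e^(−0.0977·9/12) = 27.9291
Current forward F = (S − I)·e^(rT) = (666.44 − 27.9291)·e^(0.0977·11/12) = 638.5109 × 1.093691 = 698.3336
Value (long) = (F − K)·e^(−rT) = (698.3336 − 623.89) × 0.914335 = 68.0664
Value = HK$68.07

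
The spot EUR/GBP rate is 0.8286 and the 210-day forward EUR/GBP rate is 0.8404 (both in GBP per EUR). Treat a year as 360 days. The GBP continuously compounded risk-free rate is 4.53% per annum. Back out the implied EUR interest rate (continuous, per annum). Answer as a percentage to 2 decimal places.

F = S·e^((r_GBP − r_EUR)T) ⇒ r_EUR = r_GBP − ln(F/S)/T
ln(0.8404/0.8286) = 0.014140; /(210/360) = 0.024240
r_EUR = 0.0453 − 0.024240 = 0.021060
r_EUR = 2.11%

2.11%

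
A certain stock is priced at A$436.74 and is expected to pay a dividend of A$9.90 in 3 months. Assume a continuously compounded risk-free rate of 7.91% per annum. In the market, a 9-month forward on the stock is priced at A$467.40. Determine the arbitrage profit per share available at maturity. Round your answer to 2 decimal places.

A$14.27 per share

PV(dividends) I = 9.90·e^(−0.0791·3/12) = 9.7062
Fair forward F* = (S − I)·e^(rT) = (436.74 − 9.7062)·e^0.059325 = 427.0338 × 1.061120 = 453.1341
Market A$467.40 > fair 453.1341: forward overpriced → cash-and-carry (borrow at r, buy the stock and collect the dividends, short the forward).
Profit at T = |F_mkt − F*| = |467.40 − 453.1341| = A$14.27 per share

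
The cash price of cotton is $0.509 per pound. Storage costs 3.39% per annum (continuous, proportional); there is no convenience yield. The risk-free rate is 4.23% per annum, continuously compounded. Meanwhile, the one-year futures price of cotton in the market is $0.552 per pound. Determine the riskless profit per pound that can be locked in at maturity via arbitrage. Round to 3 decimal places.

$0.003 per pound

Fair futures: F* = S·e^(carry·T), with carry = (r + u) = 0.0423 + 0.0339 = 0.0762
F* = 0.509 · e^(0.0762 × 12/12) = 0.509 · e^0.076200 = 0.509 × 1.079178 = $0.5493
Market $0.552 > fair $0.5493: forward overpriced → cash-and-carry (buy spot, short the forward).
At maturity, profit = |F_mkt − F*| = |0.552 − 0.5493| = $0.003 per pound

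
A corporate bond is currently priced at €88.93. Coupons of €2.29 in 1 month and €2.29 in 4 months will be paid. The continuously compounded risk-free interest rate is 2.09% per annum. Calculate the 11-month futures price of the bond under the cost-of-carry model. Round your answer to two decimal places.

PV(coupons) I = 2.29·e^(−0.0209·1/12) + 2.29·e^(−0.0209·4/12)
I = 2.2860 + 2.2741 = 4.5601
F = (S − I)·e^(rT) = (88.93 − 4.5601) · e^(0.0209·11/12)
= 84.3699 · e^0.019158 = 84.3699 × 1.019343 = €86.00

€86.00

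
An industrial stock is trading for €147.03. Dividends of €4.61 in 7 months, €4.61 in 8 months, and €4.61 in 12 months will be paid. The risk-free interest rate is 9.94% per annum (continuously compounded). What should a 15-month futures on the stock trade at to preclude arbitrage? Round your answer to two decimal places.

PV(dividends) I = 4.61·e^(−0.0994·7/12) + 4.61·e^(−0.0994·8/12) + 4.61·e^(−0.0994·12/12)
I = 4.3503 + 4.3144 + 4.1738 = 12.8385
F = (S − I)·e^(rT) = (147.03 − 12.8385) · e^(0.0994·15/12)
= 134.1915 · e^0.124250 = 134.1915 × 1.132299 = €151.94

€151.94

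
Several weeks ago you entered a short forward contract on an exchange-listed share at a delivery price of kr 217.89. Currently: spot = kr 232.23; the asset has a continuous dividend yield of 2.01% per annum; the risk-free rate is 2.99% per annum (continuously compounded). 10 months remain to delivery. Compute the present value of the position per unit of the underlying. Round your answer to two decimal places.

-kr 15.84

Current fair forward for the remaining 10 months: F = S·e^((r − q)·T), (r − q) = 0.0299 − 0.0201 = 0.0098
F = 232.23 · e^(0.0098 × 10/12) = 232.23 × 1.008200 = 234.1343
Value of long forward = (F − K)·e^(−rT) = (234.1343 − 217.89) · e^(−0.0299·10/12)
= 16.2443 × 0.975391 = 15.84
Short position value = −(long value) = -kr 15.84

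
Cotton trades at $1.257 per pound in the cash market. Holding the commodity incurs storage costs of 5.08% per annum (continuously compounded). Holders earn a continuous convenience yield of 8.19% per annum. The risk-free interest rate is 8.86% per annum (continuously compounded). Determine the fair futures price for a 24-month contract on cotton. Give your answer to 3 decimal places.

$1.410 per pound

Net carry = r + u − y = 0.0886 + 0.0508 − 0.0819 = 0.0575
F = S·e^((r+u−y)T) = 1.257 · e^(0.0575 × 24/12) = 1.257 · e^0.115000
= 1.257 × 1.121873 = $1.410 per pound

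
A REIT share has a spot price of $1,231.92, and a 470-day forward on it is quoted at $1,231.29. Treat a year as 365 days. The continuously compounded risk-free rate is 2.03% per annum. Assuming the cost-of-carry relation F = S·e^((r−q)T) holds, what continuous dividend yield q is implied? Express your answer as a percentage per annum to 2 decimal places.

From F = S·e^((r−q)T): (r − q) = ln(F/S)/T
ln(1231.29/1231.92) = ln(0.999489) = -0.000511
(r − q) = -0.000511 / (470/365) = -0.000397
q = r − ln(F/S)/T = 0.0203 + 0.000397 = 0.020697
q = 2.07%

2.07%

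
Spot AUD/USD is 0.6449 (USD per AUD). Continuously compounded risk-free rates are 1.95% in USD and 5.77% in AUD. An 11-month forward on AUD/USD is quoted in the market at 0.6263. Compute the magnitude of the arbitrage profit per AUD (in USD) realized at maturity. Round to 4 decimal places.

0.0036 per AUD (in USD)

Fair forward: F* = S·e^(carry·T), with carry = (r_USD − r_AUD) = 0.0195 − 0.0577 = -0.0382
F* = 0.6449 · e^(-0.0382 × 11/12) = 0.6449 · e^-0.035017 = 0.6449 × 0.965589 = 0.6227
Market 0.6263 > fair 0.6227: forward overpriced → cash-and-carry (buy spot, short the forward).
At maturity, profit = |F_mkt − F*| = |0.6263 − 0.6227| = 0.0036 per AUD (in USD)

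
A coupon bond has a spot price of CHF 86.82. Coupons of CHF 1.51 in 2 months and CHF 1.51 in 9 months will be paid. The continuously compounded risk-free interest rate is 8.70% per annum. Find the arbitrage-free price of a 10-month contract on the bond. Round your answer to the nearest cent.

PV(coupons) I = 1.51·e^(−0.0870·2/12) + 1.51·e^(−0.0870·9/12)
I = 1.4883 + 1.4146 = 2.9029
F = (S − I)·e^(rT) = (86.82 − 2.9029) · e^(0.0870·10/12)
= 83.9171 · e^0.072500 = 83.9171 × 1.075193 = CHF 90.23

CHF 90.23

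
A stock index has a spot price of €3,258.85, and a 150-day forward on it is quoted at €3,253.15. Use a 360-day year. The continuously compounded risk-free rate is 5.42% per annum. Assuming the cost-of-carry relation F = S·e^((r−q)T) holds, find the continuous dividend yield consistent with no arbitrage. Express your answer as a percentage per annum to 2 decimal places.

5.84%

From F = S·e^((r−q)T): (r − q) = ln(F/S)/T
ln(3253.15/3258.85) = ln(0.998251) = -0.001751
(r − q) = -0.001751 / (150/360) = -0.004202
q = r − ln(F/S)/T = 0.0542 + 0.004202 = 0.058402
q = 5.84%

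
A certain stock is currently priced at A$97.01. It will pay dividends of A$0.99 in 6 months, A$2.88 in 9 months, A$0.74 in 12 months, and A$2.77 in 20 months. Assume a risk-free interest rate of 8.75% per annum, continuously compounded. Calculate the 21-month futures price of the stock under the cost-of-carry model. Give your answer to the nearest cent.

A$105.23

PV(dividends) I = 0.99·e^(−0.0875·6/12) + 2.88·e^(−0.0875·9/12) + 0.74·e^(−0.0875·12/12) + 2.77·e^(−0.0875·20/12)
I = 0.9476 + 2.6971 + 0.6780 + 2.3941 = 6.7168
F = (S − I)·e^(rT) = (97.01 − 6.7168) · e^(0.0875·21/12)
= 90.2932 · e^0.153125 = 90.2932 × 1.165471 = A$105.23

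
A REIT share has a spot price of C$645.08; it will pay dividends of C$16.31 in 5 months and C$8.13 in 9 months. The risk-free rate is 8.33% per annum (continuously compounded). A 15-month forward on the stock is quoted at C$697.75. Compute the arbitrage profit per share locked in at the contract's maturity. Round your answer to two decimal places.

C$7.84 per share

PV(dividends) I = 16.31·e^(−0.0833·5/12) + 8.13·e^(−0.0833·9/12) = 23.3912
Fair forward F* = (S − I)·e^(rT) = (645.08 − 23.3912)·e^0.104125 = 621.6888 × 1.109739 = 689.9123
Market C$697.75 > fair 689.9123: forward overpriced → cash-and-carry (borrow at r, buy the stock and collect the dividends, short the forward).
Profit at T = |F_mkt − F*| = |697.75 − 689.9123| = C$7.84 per share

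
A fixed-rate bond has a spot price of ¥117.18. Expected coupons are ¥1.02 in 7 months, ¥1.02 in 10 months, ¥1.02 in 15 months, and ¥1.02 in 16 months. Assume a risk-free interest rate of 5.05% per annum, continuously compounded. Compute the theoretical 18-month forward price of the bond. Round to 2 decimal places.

¥122.22

PV(coupons) I = 1.02·e^(−0.0505·7/12) + 1.02·e^(−0.0505·10/12) + 1.02·e^(−0.0505·15/12) + 1.02·e^(−0.0505·16/12)
I = 0.9904 + 0.9780 + 0.9576 + 0.9536 = 3.8796
F = (S − I)·e^(rT) = (117.18 − 3.8796) · e^(0.0505·18/12)
= 113.3004 · e^0.075750 = 113.3004 × 1.078693 = ¥122.22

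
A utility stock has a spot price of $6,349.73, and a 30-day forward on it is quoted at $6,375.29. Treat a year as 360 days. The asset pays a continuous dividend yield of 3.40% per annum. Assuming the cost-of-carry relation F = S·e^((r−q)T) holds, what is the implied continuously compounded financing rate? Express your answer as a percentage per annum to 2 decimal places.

8.22%

From F = S·e^((r−q)T): (r − q) = ln(F/S)/T
ln(6375.29/6349.73) = ln(1.004025) = 0.004017
(r − q) = 0.004017 / (30/360) = 0.048204
r = ln(F/S)/T + q = 0.048204 + 0.0340 = 0.082204
r = 8.22%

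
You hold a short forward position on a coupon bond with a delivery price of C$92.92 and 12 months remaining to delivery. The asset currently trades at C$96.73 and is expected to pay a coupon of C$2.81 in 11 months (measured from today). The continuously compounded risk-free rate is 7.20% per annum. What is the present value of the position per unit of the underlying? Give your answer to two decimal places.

PV(remaining coupons) I = 2.81·e^(−0.0720·11/12) = 2.6305
Current forward F = (S − I)·e^(rT) = (96.73 − 2.6305)·e^(0.0720·12/12) = 94.0995 × 1.074655 = 101.1245
Value (long) = (F − K)·e^(−rT) = (101.1245 − 92.92) × 0.930531 = 7.6345
Short position value = −(long value) = -C$7.63

-C$7.63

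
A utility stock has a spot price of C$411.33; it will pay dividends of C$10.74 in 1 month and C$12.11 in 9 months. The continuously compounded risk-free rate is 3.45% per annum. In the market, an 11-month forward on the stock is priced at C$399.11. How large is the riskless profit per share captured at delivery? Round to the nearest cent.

PV(dividends) I = 10.74·e^(−0.0345·1/12) + 12.11·e^(−0.0345·9/12) = 22.5098
Fair forward F* = (S − I)·e^(rT) = (411.33 − 22.5098)·e^0.031625 = 388.8202 × 1.032130 = 401.3130
Market C$399.11 < fair 401.3130: forward underpriced → reverse cash-and-carry (short the stock, invest proceeds at r, pay the dividends, go long the forward).
Profit at T = |F_mkt − F*| = |399.11 − 401.3130| = C$2.20 per share

C$2.20 per share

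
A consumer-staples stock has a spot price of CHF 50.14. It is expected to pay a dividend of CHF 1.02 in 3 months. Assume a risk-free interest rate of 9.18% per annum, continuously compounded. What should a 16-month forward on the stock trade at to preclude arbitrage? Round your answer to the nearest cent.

CHF 55.54

PV(dividends) I = 1.02·e^(−0.0918·3/12)
I = 0.9969
F = (S − I)·e^(rT) = (50.14 − 0.9969) · e^(0.0918·16/12)
= 49.1431 · e^0.122400 = 49.1431 × 1.130206 = CHF 55.54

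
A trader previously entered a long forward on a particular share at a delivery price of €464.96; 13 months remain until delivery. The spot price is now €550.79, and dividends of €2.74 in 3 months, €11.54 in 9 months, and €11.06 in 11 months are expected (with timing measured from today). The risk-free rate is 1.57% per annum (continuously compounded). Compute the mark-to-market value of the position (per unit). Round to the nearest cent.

PV(remaining dividends) I = 2.74·e^(−0.0157·3/12) + 11.54·e^(−0.0157·9/12) + 11.06·e^(−0.0157·11/12) = 25.0361
Current forward F = (S − I)·e^(rT) = (550.79 − 25.0361)·e^(0.0157·13/12) = 525.7539 × 1.017154 = 534.7727
Value (long) = (F − K)·e^(−rT) = (534.7727 − 464.96) × 0.983135 = 68.6353
Value = €68.64

€68.64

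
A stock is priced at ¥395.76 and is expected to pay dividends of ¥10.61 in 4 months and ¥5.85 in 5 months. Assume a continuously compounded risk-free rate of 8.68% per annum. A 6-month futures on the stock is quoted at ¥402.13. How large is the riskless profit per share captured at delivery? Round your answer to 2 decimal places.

PV(dividends) I = 10.61·e^(−0.0868·4/12) + 5.85·e^(−0.0868·5/12) = 15.9496
Fair futures F* = (S − I)·e^(rT) = (395.76 − 15.9496)·e^0.043400 = 379.8104 × 1.044356 = 396.6573
Market ¥402.13 > fair 396.6573: forward overpriced → cash-and-carry (borrow at r, buy the stock and collect the dividends, short the forward).
Profit at T = |F_mkt − F*| = |402.13 − 396.6573| = ¥5.47 per share

¥5.47 per share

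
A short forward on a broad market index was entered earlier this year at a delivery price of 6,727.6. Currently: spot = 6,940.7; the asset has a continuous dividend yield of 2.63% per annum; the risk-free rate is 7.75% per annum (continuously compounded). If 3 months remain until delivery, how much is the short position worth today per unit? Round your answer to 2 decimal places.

-296.71

Current fair forward for the remaining 3 months: F = S·e^((r − q)·T), (r − q) = 0.0775 − 0.0263 = 0.0512
F = 6940.7 · e^(0.0512 × 3/12) = 6940.7 × 1.01288227 = 7030.1120
Value of long forward = (F − K)·e^(−rT) = (7030.1120 − 6727.6) · e^(−0.0775·3/12)
= 302.5120 × 0.98081149 = 296.71
Short position value = −(long value) = -296.71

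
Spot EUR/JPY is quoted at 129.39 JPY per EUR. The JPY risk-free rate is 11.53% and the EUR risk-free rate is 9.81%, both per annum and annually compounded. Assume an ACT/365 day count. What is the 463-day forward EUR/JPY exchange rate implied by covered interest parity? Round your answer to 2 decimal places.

131.97

By covered interest parity, F = S · (1+r_JPY)^T / (1+r_EUR)^T
= 129.39 × 1.148460 / 1.126040 = 129.39 × 1.019910
F = 131.97 JPY per EUR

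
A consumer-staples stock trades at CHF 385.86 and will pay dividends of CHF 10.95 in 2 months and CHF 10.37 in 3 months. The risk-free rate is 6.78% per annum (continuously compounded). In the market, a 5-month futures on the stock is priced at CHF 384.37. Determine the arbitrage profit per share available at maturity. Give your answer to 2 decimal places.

CHF 9.08 per share

PV(dividends) I = 10.95·e^(−0.0678·2/12) + 10.37·e^(−0.0678·3/12) = 21.0227
Fair futures F* = (S − I)·e^(rT) = (385.86 − 21.0227)·e^0.028250 = 364.8373 × 1.028653 = 375.2910
Market CHF 384.37 > fair 375.2910: forward overpriced → cash-and-carry (borrow at r, buy the stock and collect the dividends, short the forward).
Profit at T = |F_mkt − F*| = |384.37 − 375.2910| = CHF 9.08 per share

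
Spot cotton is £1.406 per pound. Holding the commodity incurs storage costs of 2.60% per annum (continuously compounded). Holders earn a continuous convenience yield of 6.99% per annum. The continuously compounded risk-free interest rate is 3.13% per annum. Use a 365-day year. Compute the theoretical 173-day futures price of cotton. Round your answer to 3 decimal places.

Net carry = r + u − y = 0.0313 + 0.0260 − 0.0699 = -0.0126
F = S·e^((r+u−y)T) = 1.406 · e^(-0.0126 × 173/365) = 1.406 · e^-0.005972
= 1.406 × 0.994046 = £1.398 per pound

£1.398 per pound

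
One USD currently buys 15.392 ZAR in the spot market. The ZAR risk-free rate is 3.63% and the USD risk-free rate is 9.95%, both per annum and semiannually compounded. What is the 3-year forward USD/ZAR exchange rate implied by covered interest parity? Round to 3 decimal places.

By covered interest parity, F = S · (1+r_ZAR/2)^(2T) / (1+r_USD/2)^(2T)
= 15.392 × 1.113963 / 1.338182 = 15.392 × 0.832445
F = 12.813 ZAR per USD

12.813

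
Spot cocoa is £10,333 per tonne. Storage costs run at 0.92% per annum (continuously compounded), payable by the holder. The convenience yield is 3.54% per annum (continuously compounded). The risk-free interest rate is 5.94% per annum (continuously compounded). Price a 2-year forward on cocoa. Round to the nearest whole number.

£11,042 per tonne

Net carry = r + u − y = 0.0594 + 0.0092 − 0.0354 = 0.0332
F = S·e^((r+u−y)T) = 10333 · e^(0.0332 × 2) = 10333 · e^0.066400
= 10333 × 1.068654 = £11,042 per tonne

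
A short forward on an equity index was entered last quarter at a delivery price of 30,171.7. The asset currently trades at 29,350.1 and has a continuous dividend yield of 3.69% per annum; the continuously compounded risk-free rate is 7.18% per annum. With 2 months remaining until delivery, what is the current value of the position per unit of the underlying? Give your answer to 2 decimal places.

Current fair forward for the remaining 2 months: F = S·e^((r − q)·T), (r − q) = 0.0718 − 0.0369 = 0.0349
F = 29350.1 · e^(0.0349 × 2/12) = 29350.1 × 1.00583362 = 29521.3173
Value of long forward = (F − K)·e^(−rT) = (29521.3173 − 30171.7) · e^(−0.0718·2/12)
= -650.3827 × 0.98810465 = -642.65
Short position value = −(long value) = 642.65

642.65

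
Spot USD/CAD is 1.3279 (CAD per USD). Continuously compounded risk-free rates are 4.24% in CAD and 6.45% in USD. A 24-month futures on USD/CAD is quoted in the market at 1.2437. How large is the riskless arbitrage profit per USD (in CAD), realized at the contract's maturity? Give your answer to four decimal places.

0.0268 per USD (in CAD)

Fair futures: F* = S·e^(carry·T), with carry = (r_CAD − r_USD) = 0.0424 − 0.0645 = -0.0221
F* = 1.3279 · e^(-0.0221 × 24/12) = 1.3279 · e^-0.044200 = 1.3279 × 0.956763 = 1.2705
Market 1.2437 < fair 1.2705: forward underpriced → reverse cash-and-carry (short spot, go long the forward).
At maturity, profit = |F_mkt − F*| = |1.2437 − 1.2705| = 0.0268 per USD (in CAD)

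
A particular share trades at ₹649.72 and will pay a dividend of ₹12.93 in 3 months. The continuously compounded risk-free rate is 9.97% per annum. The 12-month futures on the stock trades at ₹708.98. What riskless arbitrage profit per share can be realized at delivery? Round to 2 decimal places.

₹5.08 per share

PV(dividends) I = 12.93·e^(−0.0997·3/12) = 12.6117
Fair futures F* = (S − I)·e^(rT) = (649.72 − 12.6117)·e^0.099700 = 637.1083 × 1.104839 = 703.9021
Market ₹708.98 > fair 703.9021: forward overpriced → cash-and-carry (borrow at r, buy the stock and collect the dividends, short the forward).
Profit at T = |F_mkt − F*| = |708.98 − 703.9021| = ₹5.08 per share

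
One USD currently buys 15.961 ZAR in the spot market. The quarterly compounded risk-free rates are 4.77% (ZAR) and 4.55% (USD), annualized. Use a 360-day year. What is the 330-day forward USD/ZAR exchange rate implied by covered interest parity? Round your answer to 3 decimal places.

By covered interest parity, F = S · (1+r_ZAR/4)^(4T) / (1+r_USD/4)^(4T)
= 15.961 × 1.044425 / 1.042345 = 15.961 × 1.001996
F = 15.993 ZAR per USD

15.993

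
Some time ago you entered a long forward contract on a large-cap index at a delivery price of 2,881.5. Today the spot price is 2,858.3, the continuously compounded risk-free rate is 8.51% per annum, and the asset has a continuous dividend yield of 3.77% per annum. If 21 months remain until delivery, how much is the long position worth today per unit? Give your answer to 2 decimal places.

Current fair forward for the remaining 21 months: F = S·e^((r − q)·T), (r − q) = 0.0851 − 0.0377 = 0.0474
F = 2858.3 · e^(0.0474 × 21/12) = 2858.3 × 1.08648748 = 3105.5072
Value of long forward = (F − K)·e^(−rT) = (3105.5072 − 2881.5) · e^(−0.0851·21/12)
= 224.0072 × 0.86163374 = 193.01

193.01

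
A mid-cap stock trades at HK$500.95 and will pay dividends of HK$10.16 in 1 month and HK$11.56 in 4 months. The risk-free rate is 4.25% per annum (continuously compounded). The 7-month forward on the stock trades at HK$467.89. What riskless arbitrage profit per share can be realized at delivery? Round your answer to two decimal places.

PV(dividends) I = 10.16·e^(−0.0425·1/12) + 11.56·e^(−0.0425·4/12) = 21.5215
Fair forward F* = (S − I)·e^(rT) = (500.95 − 21.5215)·e^0.024792 = 479.4285 × 1.025102 = 491.4631
Market HK$467.89 < fair 491.4631: forward underpriced → reverse cash-and-carry (short the stock, invest proceeds at r, pay the dividends, go long the forward).
Profit at T = |F_mkt − F*| = |467.89 − 491.4631| = HK$23.57 per share

HK$23.57 per share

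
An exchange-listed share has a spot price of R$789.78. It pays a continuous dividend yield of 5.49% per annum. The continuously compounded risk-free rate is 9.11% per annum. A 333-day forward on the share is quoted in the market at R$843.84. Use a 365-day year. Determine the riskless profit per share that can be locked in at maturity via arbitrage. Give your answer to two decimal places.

Fair forward: F* = S·e^(carry·T), with carry = (r − q) = 0.0911 − 0.0549 = 0.0362
F* = 789.78 · e^(0.0362 × 333/365) = 789.78 · e^0.033026 = 789.78 × 1.033577 = R$816.2984
Market R$843.84 > fair R$816.2984: forward overpriced → cash-and-carry (buy spot, short the forward).
At maturity, profit = |F_mkt − F*| = |843.84 − 816.2984| = R$27.54 per share

R$27.54 per share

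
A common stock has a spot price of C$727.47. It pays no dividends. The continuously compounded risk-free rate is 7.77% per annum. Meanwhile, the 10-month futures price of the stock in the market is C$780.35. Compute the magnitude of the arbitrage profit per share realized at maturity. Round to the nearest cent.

Fair futures: F* = S·e^(carry·T), with carry = r = 0.0777
F* = 727.47 · e^(0.0777 × 10/12) = 727.47 · e^0.064750 = 727.47 × 1.066892 = C$776.1319
Market C$780.35 > fair C$776.1319: forward overpriced → cash-and-carry (buy spot, short the forward).
At maturity, profit = |F_mkt − F*| = |780.35 − 776.1319| = C$4.22 per share

C$4.22 per share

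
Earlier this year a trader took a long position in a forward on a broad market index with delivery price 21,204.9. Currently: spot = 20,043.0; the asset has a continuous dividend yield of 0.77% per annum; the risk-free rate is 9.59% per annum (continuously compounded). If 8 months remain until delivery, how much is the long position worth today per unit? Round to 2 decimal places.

Current fair forward for the remaining 8 months: F = S·e^((r − q)·T), (r − q) = 0.0959 − 0.0077 = 0.0882
F = 20043.0 · e^(0.0882 × 8/12) = 20043.0 × 1.06056311 = 21256.8664
Value of long forward = (F − K)·e^(−rT) = (21256.8664 − 21204.9) · e^(−0.0959·8/12)
= 51.9664 × 0.93806754 = 48.75

48.75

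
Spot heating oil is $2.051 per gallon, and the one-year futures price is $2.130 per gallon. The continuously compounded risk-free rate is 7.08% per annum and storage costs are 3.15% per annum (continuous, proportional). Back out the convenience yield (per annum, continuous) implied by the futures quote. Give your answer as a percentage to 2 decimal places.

F = S·e^((r+u−y)T) ⇒ (r+u−y) = ln(F/S)/T
ln(2.130/2.051) = 0.037795; /T ⇒ 0.037795
y = r + u − ln(F/S)/T = 0.0708 + 0.0315 − 0.037795 = 0.064505
y = 6.45%

6.45%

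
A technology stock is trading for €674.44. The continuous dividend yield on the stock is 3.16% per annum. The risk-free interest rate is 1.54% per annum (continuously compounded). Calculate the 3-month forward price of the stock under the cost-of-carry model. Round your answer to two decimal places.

€671.71

F = S·e^((r − q)T) = 674.44 · e^((0.0154 − 0.0316) × 3/12)
= 674.44 · e^-0.004050 = 674.44 × 0.995958
F = €671.71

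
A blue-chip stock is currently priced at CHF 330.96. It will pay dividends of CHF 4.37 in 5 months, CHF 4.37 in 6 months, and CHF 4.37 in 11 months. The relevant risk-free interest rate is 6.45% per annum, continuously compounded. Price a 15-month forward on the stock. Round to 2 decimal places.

CHF 345.09

PV(dividends) I = 4.37·e^(−0.0645·5/12) + 4.37·e^(−0.0645·6/12) + 4.37·e^(−0.0645·11/12)
I = 4.2541 + 4.2313 + 4.1191 = 12.6045
F = (S − I)·e^(rT) = (330.96 − 12.6045) · e^(0.0645·15/12)
= 318.3555 · e^0.080625 = 318.3555 × 1.083964 = CHF 345.09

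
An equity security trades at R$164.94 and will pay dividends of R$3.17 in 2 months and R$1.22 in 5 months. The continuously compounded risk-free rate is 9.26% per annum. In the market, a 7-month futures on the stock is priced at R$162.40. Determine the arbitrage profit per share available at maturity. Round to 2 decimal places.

PV(dividends) I = 3.17·e^(−0.0926·2/12) + 1.22·e^(−0.0926·5/12) = 4.2953
Fair futures F* = (S − I)·e^(rT) = (164.94 − 4.2953)·e^0.054017 = 160.6447 × 1.055503 = 169.5610
Market R$162.40 < fair 169.5610: forward underpriced → reverse cash-and-carry (short the stock, invest proceeds at r, pay the dividends, go long the forward).
Profit at T = |F_mkt − F*| = |162.40 − 169.5610| = R$7.16 per share

R$7.16 per share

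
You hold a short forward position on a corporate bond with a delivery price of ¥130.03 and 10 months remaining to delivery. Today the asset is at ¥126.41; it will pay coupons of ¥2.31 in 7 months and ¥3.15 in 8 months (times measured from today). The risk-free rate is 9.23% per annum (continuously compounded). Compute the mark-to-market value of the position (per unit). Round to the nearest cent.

-¥0.86

PV(remaining coupons) I = 2.31·e^(−0.0923·7/12) + 3.15·e^(−0.0923·8/12) = 5.1509
Current forward F = (S − I)·e^(rT) = (126.41 − 5.1509)·e^(0.0923·10/12) = 121.2591 × 1.079952 = 130.9540
Value (long) = (F − K)·e^(−rT) = (130.9540 − 130.03) × 0.925967 = 0.8556
Short position value = −(long value) = -¥0.86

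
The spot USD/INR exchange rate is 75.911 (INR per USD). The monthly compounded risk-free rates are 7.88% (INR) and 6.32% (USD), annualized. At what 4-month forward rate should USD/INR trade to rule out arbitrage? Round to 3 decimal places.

By covered interest parity, F = S · (1+r_INR/12)^(12T) / (1+r_USD/12)^(12T)
= 75.911 × 1.026527 / 1.021234 = 75.911 × 1.005183
F = 76.304 INR per USD

76.304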